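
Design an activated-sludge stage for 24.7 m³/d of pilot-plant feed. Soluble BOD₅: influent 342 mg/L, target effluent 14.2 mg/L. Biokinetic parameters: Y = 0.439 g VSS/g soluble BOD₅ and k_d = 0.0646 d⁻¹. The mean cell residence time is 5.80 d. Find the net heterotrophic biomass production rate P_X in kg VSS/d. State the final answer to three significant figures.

Observed yield with endogenous decay: Y_obs = Y / (1 + k_d·θ_c) = 0.439 / (1 + 0.0646 × 5.80) = 0.439 / 1.375 = 0.3193 g VSS/g soluble BOD₅.
Q·(S₀ − S) = 24.7 × (342 − 14.2) × 10⁻³ = 8.097 kg/d removed.
Biomass produced: P_X = Y_obs·Q·ΔS = 0.3193 × 8.097 ≈ 2.586 kg VSS/d.

P_X ≈ 2.59 kg VSS/d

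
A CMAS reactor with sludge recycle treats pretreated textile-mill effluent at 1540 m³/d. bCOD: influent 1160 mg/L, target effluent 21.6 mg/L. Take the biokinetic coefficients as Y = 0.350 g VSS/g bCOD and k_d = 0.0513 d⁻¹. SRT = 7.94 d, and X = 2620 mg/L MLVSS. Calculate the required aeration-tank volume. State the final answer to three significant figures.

Steady-state biomass mass balance: V·X·(1 + k_d·θ_c) = Y·Q·(S₀ − S)·θ_c, so V = 0.350 × 1540 × (1160 − 21.6) × 7.94 / [2620 × (1 + 0.0513 × 7.94)] = 4.87×10^6 / 3687 = 1321 m³.

V ≈ 1320 m³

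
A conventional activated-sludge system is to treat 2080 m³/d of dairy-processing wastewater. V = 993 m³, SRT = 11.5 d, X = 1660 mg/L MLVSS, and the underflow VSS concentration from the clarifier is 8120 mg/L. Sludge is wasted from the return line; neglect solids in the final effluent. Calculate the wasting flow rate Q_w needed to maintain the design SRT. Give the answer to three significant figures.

Wasting from the return line (neglecting effluent solids): Q_w = V·X / (θ_c·X_r) = 993.0 × 1660 / (11.5 × 8120) = 17.65 m³/d.

Q_w ≈ 17.7 m³/d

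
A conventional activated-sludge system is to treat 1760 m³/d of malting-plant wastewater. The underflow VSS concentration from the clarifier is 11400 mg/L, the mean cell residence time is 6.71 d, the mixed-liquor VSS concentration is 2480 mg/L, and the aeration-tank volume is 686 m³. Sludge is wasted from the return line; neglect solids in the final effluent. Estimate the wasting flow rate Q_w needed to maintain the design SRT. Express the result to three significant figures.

Q_w ≈ 22.2 m³/d

Q_w = (V·X)/(θ_c X_r) = 686.0 × 2480 / (6.71 × 11400) = 22.24 m³/d.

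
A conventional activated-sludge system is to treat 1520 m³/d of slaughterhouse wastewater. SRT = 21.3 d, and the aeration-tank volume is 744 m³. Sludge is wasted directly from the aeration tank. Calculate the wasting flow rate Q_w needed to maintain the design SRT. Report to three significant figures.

Q_w ≈ 34.9 m³/d

With mixed-liquor wasting, θ_c = V/Q_w, so Q_w = V/θ_c = 744.0/21.3 = 34.93 m³/d.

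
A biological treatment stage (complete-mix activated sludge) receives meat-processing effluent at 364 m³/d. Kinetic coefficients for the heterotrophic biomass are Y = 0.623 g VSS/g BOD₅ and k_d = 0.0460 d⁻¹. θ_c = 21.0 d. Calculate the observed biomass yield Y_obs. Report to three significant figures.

Y_obs ≈ 0.317 g VSS/g BOD₅

Y_obs = Y / (1 + k_d θ_c) = 0.623 / (1 + 0.0460 × 21.0) = 0.623 / 1.966 = 0.3169.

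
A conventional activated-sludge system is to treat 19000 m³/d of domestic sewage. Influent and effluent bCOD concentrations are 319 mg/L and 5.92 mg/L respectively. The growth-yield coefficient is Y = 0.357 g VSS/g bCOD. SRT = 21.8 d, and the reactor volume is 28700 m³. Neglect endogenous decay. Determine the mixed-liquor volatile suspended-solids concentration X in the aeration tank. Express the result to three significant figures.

X ≈ 1610 mg/L

Without decay, X = Y Q (S₀−S) θ_c / V = 0.357 × 19000 × (319 − 5.92) × 21.8 / 28700 = 1613 mg/L.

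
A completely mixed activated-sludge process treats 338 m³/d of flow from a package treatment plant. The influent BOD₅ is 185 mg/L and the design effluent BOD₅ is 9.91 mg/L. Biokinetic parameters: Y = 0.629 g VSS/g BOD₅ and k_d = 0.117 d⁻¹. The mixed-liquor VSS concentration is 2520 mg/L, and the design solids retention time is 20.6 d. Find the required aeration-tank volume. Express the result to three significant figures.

Rearranging the biomass balance for a CMAS with decay, V = Y·Q·ΔS·θ_c / [X·(1+k_d θ_c)] = 0.629 × 338 × (185 − 9.91) × 20.6 / [2520 × (1 + 0.117 × 20.6)] = 7.67×10^5 / 8594 = 89.23 m³.

V ≈ 89.2 m³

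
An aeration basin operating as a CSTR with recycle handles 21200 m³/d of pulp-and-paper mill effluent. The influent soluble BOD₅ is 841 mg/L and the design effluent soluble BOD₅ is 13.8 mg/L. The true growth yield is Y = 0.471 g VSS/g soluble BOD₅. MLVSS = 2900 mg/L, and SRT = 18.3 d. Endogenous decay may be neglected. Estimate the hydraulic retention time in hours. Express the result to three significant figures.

τ ≈ 59.0 h

With k_d = 0 the design equation reduces to V = Y Q (S₀−S) θ_c / X = 0.471 × 21200 × (841 − 13.8) × 18.3 / 2900 = 52122 m³.
HRT = V/Q = 52122 m³ / 21200 m³·d⁻¹ = 2.459 d × 24 = 59.01 h.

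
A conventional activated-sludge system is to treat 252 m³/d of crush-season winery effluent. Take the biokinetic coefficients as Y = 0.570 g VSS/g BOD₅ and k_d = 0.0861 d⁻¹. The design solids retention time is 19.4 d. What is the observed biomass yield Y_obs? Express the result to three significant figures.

Correct the yield for decay: Y_obs = Y/(1 + k_d θ_c) = 0.570 / (1 + 0.0861 × 19.4) = 0.570 / 2.670 = 0.2135.

Y_obs ≈ 0.213 g VSS/g BOD₅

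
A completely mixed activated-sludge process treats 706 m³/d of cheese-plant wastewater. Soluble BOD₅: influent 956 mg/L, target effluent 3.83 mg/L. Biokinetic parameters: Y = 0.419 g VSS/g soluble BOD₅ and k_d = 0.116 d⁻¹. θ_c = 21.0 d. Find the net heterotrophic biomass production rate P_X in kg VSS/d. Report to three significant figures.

P_X ≈ 82.0 kg VSS/d

Y_obs = Y / (1 + k_d θ_c) = 0.419 / (1 + 0.116 × 21.0) = 0.419 / 3.436 = 0.1219.
Mass of soluble BOD₅ removed per day: Q(S₀ − S) = 706 × 952.2 g/m³ = 672.2 kg/d.
Biomass produced: P_X = Y_obs·Q·ΔS = 0.1219 × 672.2 ≈ 81.97 kg VSS/d.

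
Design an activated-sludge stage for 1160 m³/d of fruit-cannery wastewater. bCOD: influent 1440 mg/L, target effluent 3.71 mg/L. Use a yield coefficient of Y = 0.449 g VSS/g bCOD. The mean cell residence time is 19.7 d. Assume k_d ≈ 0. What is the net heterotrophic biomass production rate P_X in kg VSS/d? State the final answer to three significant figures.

With endogenous decay neglected, the observed yield equals the true yield: Y_obs = Y = 0.449 g VSS/g bCOD.
Q·(S₀ − S) = 1160 × (1440 − 3.71) × 10⁻³ = 1666 kg/d removed.
Net biomass production P_X = Y_obs × Q·(S₀ − S) = 0.4490 × 1666 = 748.1 kg VSS/d.

P_X ≈ 748 kg VSS/d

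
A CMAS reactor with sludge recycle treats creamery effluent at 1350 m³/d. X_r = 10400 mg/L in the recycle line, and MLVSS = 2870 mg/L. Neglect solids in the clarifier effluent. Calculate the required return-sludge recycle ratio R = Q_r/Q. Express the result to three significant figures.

R ≈ 0.381

Solids balance on the clarifier gives (1+R)X = R·X_r, so R = X/(X_r − X) = 2870 / (10400 − 2870) = 0.3811.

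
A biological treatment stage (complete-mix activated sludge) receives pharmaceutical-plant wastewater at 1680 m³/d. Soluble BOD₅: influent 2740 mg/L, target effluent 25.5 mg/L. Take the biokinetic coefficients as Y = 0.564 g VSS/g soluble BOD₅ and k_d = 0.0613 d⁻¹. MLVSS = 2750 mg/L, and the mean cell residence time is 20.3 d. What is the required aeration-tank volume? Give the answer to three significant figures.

Steady-state biomass mass balance: V·X·(1 + k_d·θ_c) = Y·Q·(S₀ − S)·θ_c, so V = 0.564 × 1680 × (2740 − 25.5) × 20.3 / [2750 × (1 + 0.0613 × 20.3)] = 5.22×10^7 / 6172 = 8459 m³.

V ≈ 8460 m³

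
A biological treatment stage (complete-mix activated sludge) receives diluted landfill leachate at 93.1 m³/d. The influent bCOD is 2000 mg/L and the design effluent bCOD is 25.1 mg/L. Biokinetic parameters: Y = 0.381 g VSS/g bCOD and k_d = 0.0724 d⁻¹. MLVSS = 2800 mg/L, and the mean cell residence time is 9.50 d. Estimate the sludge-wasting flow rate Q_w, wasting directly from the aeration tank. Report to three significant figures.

Rearranging the biomass balance for a CMAS with decay, V = Y·Q·ΔS·θ_c / [X·(1+k_d θ_c)] = 0.381 × 93.1 × (2000 − 25.1) × 9.50 / [2800 × (1 + 0.0724 × 9.50)] = 6.65×10^5 / 4726 = 140.8 m³.
Wasting from the aeration tank: Q_w = V / θ_c = 140.8 / 9.50 = 14.82 m³/d.

Q_w ≈ 14.8 m³/d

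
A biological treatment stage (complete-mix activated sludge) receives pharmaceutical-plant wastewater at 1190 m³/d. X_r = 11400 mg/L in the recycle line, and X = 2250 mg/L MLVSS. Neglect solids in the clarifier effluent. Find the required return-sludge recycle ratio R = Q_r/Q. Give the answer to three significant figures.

R ≈ 0.246

Mass balance around the secondary clarifier (neglecting effluent solids): R = X / (X_r − X) = 2250 / (11400 − 2250) = 0.2459.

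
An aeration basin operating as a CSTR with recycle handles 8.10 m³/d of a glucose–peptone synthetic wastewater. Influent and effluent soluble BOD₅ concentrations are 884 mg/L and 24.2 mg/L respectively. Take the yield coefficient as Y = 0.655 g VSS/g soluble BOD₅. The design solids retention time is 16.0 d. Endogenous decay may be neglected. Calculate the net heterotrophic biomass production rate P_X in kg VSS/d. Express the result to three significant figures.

P_X ≈ 4.56 kg VSS/d

With endogenous decay neglected, the observed yield equals the true yield: Y_obs = Y = 0.655 g VSS/g soluble BOD₅.
Substrate removed = Q·(S₀ − S) = 8.10 m³/d × (884 − 24.2) g/m³ = 6.96×10^3 g/d = 6.964 kg/d.
Biomass produced: P_X = Y_obs·Q·ΔS = 0.6550 × 6.964 ≈ 4.562 kg VSS/d.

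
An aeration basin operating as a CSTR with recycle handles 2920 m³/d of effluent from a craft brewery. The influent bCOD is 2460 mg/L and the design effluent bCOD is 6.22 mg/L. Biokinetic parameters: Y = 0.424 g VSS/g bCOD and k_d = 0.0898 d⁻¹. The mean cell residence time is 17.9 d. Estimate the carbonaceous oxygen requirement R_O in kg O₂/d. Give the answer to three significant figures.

Y_obs = Y / (1 + k_d θ_c) = 0.424 / (1 + 0.0898 × 17.9) = 0.424 / 2.607 = 0.1626.
Q·(S₀ − S) = 2920 × (2460 − 6.22) × 10⁻³ = 7165 kg/d removed.
P_X = Y_obs·Q·(S₀ − S) = 0.1626 × 7165 = 1165 kg VSS/d.
R_O = Q·ΔS − 1.42 P_X = 7165 − 1654 = 5511 kg O₂/d.

R_O ≈ 5510 kg O₂/d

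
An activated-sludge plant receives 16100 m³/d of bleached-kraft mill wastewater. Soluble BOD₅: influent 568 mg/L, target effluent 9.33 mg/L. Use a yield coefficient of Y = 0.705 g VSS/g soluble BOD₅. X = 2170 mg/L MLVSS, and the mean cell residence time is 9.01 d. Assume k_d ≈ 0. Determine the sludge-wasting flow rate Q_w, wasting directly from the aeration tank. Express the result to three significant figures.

Q_w ≈ 2920 m³/d

V·X = Y·Q·ΔS·θ_c gives V = 0.705 × 16100 × (568 − 9.33) × 9.01 / 2170 = 26329 m³.
For wasting at MLVSS concentration, Q_w = V/θ_c = 26329/9.01 = 2922 m³/d.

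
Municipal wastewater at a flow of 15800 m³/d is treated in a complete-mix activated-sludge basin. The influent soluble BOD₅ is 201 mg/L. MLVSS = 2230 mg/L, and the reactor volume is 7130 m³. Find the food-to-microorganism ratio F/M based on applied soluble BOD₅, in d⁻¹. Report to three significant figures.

F/M ≈ 0.200 d⁻¹

Food-to-microorganism ratio F/M = Q S₀ / (V X) = 15800 × 201 / (7130 × 2230) = 0.1997 d⁻¹.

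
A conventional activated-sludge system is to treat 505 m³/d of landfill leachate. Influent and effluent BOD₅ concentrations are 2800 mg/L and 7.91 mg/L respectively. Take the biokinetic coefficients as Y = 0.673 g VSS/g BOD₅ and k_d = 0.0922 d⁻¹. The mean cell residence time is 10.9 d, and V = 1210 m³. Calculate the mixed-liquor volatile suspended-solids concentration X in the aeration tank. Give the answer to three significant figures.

Solving the biomass balance for X: X = Y Q (S₀−S) θ_c / [V (1+k_d θ_c)] = 0.673 × 505 × (2800 − 7.91) × 10.9 / [1210 × (1 + 0.0922 × 10.9)] = 4264 mg/L.

X ≈ 4260 mg/L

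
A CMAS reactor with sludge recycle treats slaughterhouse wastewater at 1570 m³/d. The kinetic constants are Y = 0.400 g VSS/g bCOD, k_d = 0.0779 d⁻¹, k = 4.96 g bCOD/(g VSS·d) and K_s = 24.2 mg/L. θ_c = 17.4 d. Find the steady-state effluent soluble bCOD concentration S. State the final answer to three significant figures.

Effluent substrate depends only on kinetics and SRT: S = K_s(1 + k_d θ_c) / [θ_c(Yk − k_d) − 1] = 24.2 × (1 + 0.0779 × 17.4) / [17.4 × (0.400 × 4.96 − 0.0779) − 1] = 57.00 / 32.17 = 1.772 mg/L.

S ≈ 1.77 mg/L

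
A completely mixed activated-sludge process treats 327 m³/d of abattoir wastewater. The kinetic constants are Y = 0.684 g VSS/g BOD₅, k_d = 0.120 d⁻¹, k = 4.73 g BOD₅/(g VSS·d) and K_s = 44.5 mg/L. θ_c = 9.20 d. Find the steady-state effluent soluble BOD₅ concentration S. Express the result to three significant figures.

S ≈ 3.38 mg/L

Effluent substrate depends only on kinetics and SRT: S = K_s(1 + k_d θ_c) / [θ_c(Yk − k_d) − 1] = 44.5 × (1 + 0.120 × 9.20) / [9.20 × (0.684 × 4.73 − 0.120) − 1] = 93.63 / 27.66 = 3.385 mg/L.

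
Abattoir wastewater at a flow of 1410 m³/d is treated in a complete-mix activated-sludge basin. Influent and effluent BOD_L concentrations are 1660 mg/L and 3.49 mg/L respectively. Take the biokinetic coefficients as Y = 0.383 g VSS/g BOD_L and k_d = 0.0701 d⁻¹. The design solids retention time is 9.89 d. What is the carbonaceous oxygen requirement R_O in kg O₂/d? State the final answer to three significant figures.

The observed yield is Y_obs = Y/(1 + k_d·θ_c) = 0.383 / (1 + 0.0701 × 9.89) = 0.383 / 1.693 = 0.2262 g VSS per g BOD_L removed.
Q·(S₀ − S) = 1410 × (1660 − 3.49) × 10⁻³ = 2336 kg/d removed.
P_X = Y_obs·Q·(S₀ − S) = 0.2262 × 2336 = 528.3 kg VSS/d.
R_O = Q·ΔS − 1.42 P_X = 2336 − 750.2 = 1585 kg O₂/d.

R_O ≈ 1590 kg O₂/d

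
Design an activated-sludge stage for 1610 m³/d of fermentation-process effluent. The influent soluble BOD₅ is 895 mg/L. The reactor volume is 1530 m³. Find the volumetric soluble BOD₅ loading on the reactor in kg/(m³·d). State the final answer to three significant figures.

L_v ≈ 0.942 kg soluble BOD₅/(m³·d)

Volumetric loading L_v = Q·S₀ / V = 1610 × 895 g/m³ / 1530 m³ = 941.8 g/(m³·d) = 0.9418 kg soluble BOD₅/(m³·d).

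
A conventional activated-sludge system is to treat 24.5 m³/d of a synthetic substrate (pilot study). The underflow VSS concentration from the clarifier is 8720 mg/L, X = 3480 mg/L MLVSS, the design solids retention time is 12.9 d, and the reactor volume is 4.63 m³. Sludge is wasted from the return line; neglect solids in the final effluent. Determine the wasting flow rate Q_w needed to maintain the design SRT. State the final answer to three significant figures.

Wasting from the return line (neglecting effluent solids): Q_w = V·X / (θ_c·X_r) = 4.630 × 3480 / (12.9 × 8720) = 0.1432 m³/d.

Q_w ≈ 0.143 m³/d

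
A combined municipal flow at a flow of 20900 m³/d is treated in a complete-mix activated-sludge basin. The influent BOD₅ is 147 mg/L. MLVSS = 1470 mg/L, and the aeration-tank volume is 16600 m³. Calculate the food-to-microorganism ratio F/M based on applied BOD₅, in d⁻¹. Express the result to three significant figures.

F/M ≈ 0.126 d⁻¹

F/M = applied load / biomass = Q·S₀/(V·X) = 20900 × 147 / (16600 × 1470) = 0.1259 d⁻¹.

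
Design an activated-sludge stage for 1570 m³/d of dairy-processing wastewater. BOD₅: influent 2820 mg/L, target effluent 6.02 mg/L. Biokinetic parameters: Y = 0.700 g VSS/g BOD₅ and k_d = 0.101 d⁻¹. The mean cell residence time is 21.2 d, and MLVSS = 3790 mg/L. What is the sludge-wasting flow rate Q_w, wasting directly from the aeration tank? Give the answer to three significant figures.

Steady-state biomass mass balance: V·X·(1 + k_d·θ_c) = Y·Q·(S₀ − S)·θ_c, so V = 0.700 × 1570 × (2820 − 6.02) × 21.2 / [3790 × (1 + 0.101 × 21.2)] = 6.56×10^7 / 11905 = 5507 m³.
With mixed-liquor wasting, θ_c = V/Q_w, so Q_w = V/θ_c = 5507/21.2 = 259.8 m³/d.

Q_w ≈ 260 m³/d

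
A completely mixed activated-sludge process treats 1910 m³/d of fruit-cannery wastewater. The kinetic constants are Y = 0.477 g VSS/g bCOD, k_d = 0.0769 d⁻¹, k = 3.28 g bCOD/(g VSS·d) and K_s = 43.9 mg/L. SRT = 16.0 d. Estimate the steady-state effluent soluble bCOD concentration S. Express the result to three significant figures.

S ≈ 4.29 mg/L

Effluent substrate depends only on kinetics and SRT: S = K_s(1 + k_d θ_c) / [θ_c(Yk − k_d) − 1] = 43.9 × (1 + 0.0769 × 16.0) / [16.0 × (0.477 × 3.28 − 0.0769) − 1] = 97.91 / 22.80 = 4.294 mg/L.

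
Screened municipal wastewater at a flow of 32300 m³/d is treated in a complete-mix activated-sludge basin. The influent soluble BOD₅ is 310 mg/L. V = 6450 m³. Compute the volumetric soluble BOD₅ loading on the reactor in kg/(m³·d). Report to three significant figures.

L_v ≈ 1.55 kg soluble BOD₅/(m³·d)

L_v = Q S₀ / V = 32300 × 310 × 10⁻³ / 6450 = 1.552 kg/(m³·d).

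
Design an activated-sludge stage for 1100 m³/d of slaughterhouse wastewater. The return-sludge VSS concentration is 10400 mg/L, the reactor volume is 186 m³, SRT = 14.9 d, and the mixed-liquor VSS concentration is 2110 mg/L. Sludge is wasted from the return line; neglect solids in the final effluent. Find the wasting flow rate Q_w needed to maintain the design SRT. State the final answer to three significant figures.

Q_w = (V·X)/(θ_c X_r) = 186.0 × 2110 / (14.9 × 10400) = 2.533 m³/d.

Q_w ≈ 2.53 m³/d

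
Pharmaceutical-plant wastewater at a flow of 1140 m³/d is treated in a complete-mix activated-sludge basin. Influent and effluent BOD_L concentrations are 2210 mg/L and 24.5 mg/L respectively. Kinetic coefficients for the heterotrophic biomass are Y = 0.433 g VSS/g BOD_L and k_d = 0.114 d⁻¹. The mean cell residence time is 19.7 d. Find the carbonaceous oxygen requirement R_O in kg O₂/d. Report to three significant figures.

R_O ≈ 2020 kg O₂/d

The observed yield is Y_obs = Y/(1 + k_d·θ_c) = 0.433 / (1 + 0.114 × 19.7) = 0.433 / 3.246 = 0.1334 g VSS per g BOD_L removed.
Q·(S₀ − S) = 1140 × (2210 − 24.5) × 10⁻³ = 2491 kg/d removed.
Biomass synthesised: P_X = Y_obs × 2491 = 332.4 kg VSS/d.
Carbonaceous O₂ demand = substrate oxidised − cell-mass equivalent = 2491 − 1.42 × 332.4 = 2020 kg O₂/d.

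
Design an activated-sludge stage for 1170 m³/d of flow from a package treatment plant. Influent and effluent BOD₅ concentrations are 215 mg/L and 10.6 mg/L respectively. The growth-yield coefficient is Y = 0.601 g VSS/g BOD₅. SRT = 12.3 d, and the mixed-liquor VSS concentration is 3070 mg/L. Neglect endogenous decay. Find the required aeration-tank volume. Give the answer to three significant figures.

V ≈ 576 m³

Biomass mass balance (decay neglected): V·X = Y·Q·(S₀ − S)·θ_c, so V = 0.601 × 1170 × (215 − 10.6) × 12.3 / 3070 = 575.8 m³.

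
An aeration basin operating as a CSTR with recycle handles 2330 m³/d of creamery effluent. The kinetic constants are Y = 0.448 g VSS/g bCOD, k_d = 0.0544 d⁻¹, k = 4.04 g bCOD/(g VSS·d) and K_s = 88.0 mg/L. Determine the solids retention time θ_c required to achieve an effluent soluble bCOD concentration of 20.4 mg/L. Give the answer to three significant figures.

θ_c ≈ 3.49 d

At the target effluent, Y k S/(K_s+S) = 0.448×4.04×20.4/108.4 = 0.3406 d⁻¹.
θ_c = 1/(μ − k_d) = 1/(0.3406 − 0.0544) = 1/0.2862 = 3.494 d.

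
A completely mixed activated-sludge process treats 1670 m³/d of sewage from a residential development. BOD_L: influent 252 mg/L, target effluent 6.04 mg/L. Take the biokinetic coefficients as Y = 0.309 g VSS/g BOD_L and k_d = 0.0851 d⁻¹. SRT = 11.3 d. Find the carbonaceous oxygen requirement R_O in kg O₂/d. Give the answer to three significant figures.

The observed yield is Y_obs = Y/(1 + k_d·θ_c) = 0.309 / (1 + 0.0851 × 11.3) = 0.309 / 1.962 = 0.1575 g VSS per g BOD_L removed.
ΔS = 252 − 6.04 = 246.0 mg/L, so the substrate removal rate is 1670 × 246.0/1000 = 410.8 kg BOD_L/d.
Net sludge production P_X = 0.1575 × 410.8 = 64.70 kg VSS/d.
R_O = Q·(S₀ − S) − 1.42·P_X = 410.8 − 1.42 × 64.70 = 318.9 kg O₂/d.

R_O ≈ 319 kg O₂/d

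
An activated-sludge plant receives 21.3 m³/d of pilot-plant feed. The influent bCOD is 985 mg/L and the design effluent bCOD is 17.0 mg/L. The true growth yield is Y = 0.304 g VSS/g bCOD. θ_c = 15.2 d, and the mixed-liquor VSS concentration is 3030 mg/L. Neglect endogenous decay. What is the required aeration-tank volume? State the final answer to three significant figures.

With k_d = 0 the design equation reduces to V = Y Q (S₀−S) θ_c / X = 0.304 × 21.3 × (985 − 17.0) × 15.2 / 3030 = 31.44 m³.

V ≈ 31.4 m³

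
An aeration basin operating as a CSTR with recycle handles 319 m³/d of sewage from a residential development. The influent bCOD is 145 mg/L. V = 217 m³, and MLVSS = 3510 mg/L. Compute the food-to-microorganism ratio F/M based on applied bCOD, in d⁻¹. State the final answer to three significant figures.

F/M = applied load / biomass = Q·S₀/(V·X) = 319 × 145 / (217.0 × 3510) = 0.06073 d⁻¹.

F/M ≈ 0.0607 d⁻¹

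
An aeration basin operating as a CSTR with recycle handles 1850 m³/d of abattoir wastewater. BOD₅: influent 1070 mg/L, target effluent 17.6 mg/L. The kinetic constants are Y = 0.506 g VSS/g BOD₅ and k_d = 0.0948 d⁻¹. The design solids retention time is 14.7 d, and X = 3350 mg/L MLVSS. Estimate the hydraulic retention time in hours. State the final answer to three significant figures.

Rearranging the biomass balance for a CMAS with decay, V = Y·Q·ΔS·θ_c / [X·(1+k_d θ_c)] = 0.506 × 1850 × (1070 − 17.6) × 14.7 / [3350 × (1 + 0.0948 × 14.7)] = 1.45×10^7 / 8018 = 1806 m³.
HRT = V/Q = 1806 m³ / 1850 m³·d⁻¹ = 0.9762 d × 24 = 23.43 h.

τ ≈ 23.4 h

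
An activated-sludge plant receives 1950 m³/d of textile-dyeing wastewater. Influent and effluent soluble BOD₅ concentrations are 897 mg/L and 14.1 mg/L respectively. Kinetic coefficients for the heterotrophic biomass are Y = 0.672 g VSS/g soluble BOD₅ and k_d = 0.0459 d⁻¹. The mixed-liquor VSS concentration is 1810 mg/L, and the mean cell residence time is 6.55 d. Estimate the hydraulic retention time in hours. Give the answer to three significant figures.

Rearranging the biomass balance for a CMAS with decay, V = Y·Q·ΔS·θ_c / [X·(1+k_d θ_c)] = 0.672 × 1950 × (897 − 14.1) × 6.55 / [1810 × (1 + 0.0459 × 6.55)] = 7.58×10^6 / 2354 = 3219 m³.
Hydraulic retention time τ = V/Q = 3219 / 1950 = 1.651 d = 39.62 h.

τ ≈ 39.6 h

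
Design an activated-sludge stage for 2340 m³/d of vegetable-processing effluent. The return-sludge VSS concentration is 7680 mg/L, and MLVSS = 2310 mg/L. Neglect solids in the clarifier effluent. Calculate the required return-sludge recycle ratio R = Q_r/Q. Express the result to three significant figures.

Mass balance around the secondary clarifier (neglecting effluent solids): R = X / (X_r − X) = 2310 / (7680 − 2310) = 0.4302.

R ≈ 0.430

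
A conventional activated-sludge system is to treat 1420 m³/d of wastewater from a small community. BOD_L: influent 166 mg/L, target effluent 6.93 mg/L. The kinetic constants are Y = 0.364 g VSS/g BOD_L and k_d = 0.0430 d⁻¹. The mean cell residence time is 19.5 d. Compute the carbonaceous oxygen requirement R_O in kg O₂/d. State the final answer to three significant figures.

Correct the yield for decay: Y_obs = Y/(1 + k_d θ_c) = 0.364 / (1 + 0.0430 × 19.5) = 0.364 / 1.838 = 0.1980.
ΔS = 166 − 6.93 = 159.1 mg/L, so the substrate removal rate is 1420 × 159.1/1000 = 225.9 kg BOD_L/d.
Net sludge production P_X = 0.1980 × 225.9 = 44.72 kg VSS/d.
R_O = Q·(S₀ − S) − 1.42·P_X = 225.9 − 1.42 × 44.72 = 162.4 kg O₂/d.

R_O ≈ 162 kg O₂/d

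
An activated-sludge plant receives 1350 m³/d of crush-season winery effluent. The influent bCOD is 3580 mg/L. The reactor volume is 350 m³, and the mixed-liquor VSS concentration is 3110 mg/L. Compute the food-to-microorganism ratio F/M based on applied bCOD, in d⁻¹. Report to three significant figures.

F/M = Q·S₀ / (V·X) = 1350 × 3580 / (350.0 × 3110) = 4.440 g bCOD·(g VSS·d)⁻¹.

F/M ≈ 4.44 d⁻¹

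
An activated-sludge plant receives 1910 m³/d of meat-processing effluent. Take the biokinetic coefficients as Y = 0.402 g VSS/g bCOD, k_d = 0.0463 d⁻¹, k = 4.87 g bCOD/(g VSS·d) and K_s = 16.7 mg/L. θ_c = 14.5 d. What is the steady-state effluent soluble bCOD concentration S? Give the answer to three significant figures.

For a completely mixed reactor with recycle the Lawrence–McCarty relation gives S = K_s·(1 + k_d·θ_c) / [θ_c·(Y·k − k_d) − 1] = 16.7 × (1 + 0.0463 × 14.5) / [14.5 × (0.402 × 4.87 − 0.0463) − 1] = 27.91 / 26.72 = 1.045 mg/L.

S ≈ 1.04 mg/L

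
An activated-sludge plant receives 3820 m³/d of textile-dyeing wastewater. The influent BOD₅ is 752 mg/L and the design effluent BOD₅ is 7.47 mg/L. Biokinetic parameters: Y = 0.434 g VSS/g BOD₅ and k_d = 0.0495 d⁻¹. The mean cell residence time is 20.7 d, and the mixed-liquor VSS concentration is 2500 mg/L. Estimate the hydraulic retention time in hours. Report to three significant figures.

τ ≈ 31.7 h

Rearranging the biomass balance for a CMAS with decay, V = Y·Q·ΔS·θ_c / [X·(1+k_d θ_c)] = 0.434 × 3820 × (752 − 7.47) × 20.7 / [2500 × (1 + 0.0495 × 20.7)] = 2.56×10^7 / 5062 = 5048 m³.
Hydraulic retention time τ = V/Q = 5048 / 3820 = 1.321 d = 31.71 h.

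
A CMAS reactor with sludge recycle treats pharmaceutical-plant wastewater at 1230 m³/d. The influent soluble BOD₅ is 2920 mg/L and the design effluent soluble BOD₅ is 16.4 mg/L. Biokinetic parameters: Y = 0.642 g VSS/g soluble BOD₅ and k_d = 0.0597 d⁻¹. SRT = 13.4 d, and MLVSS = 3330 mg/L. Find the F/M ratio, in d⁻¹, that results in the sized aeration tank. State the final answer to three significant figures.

Rearranging the biomass balance for a CMAS with decay, V = Y·Q·ΔS·θ_c / [X·(1+k_d θ_c)] = 0.642 × 1230 × (2920 − 16.4) × 13.4 / [3330 × (1 + 0.0597 × 13.4)] = 3.07×10^7 / 5994 = 5126 m³.
F/M = Q·S₀ / (V·X) = 1230 × 2920 / (5126 × 3330) = 0.2104 g soluble BOD₅·(g VSS·d)⁻¹.

F/M ≈ 0.210 d⁻¹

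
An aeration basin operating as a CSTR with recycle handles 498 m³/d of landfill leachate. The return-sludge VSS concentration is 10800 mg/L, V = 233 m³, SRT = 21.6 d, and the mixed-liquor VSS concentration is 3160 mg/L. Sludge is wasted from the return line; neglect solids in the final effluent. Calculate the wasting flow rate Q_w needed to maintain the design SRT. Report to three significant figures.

Wasting from the return line (neglecting effluent solids): Q_w = V·X / (θ_c·X_r) = 233.0 × 3160 / (21.6 × 10800) = 3.156 m³/d.

Q_w ≈ 3.16 m³/d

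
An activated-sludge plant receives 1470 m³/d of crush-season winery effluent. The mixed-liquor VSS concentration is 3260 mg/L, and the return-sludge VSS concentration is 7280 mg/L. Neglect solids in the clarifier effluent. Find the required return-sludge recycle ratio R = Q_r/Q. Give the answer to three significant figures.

R = Q_r/Q = X/(X_r − X) = 3260 / (7280 − 3260) = 0.8109.

R ≈ 0.811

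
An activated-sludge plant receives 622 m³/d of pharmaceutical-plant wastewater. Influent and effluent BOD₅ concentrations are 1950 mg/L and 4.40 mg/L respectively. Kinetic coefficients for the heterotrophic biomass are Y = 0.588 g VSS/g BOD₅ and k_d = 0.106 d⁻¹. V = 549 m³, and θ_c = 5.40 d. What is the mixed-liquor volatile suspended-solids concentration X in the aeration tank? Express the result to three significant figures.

X ≈ 4450 mg/L

X = Y·Q·ΔS·θ_c / [V·(1 + k_d θ_c)] = 0.588 × 622 × (1950 − 4.40) × 5.40 / [549 × (1 + 0.106 × 5.40)] = 4451 mg/L.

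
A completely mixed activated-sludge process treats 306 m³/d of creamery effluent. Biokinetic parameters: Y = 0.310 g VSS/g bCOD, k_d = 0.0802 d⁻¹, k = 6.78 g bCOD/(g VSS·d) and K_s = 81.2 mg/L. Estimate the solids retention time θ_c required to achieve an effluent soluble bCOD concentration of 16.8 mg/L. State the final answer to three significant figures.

θ_c ≈ 3.57 d

At the target effluent, Y k S/(K_s+S) = 0.310×6.78×16.8/98.00 = 0.3603 d⁻¹.
θ_c = 1/(μ − k_d) = 1/(0.3603 − 0.0802) = 1/0.2801 = 3.570 d.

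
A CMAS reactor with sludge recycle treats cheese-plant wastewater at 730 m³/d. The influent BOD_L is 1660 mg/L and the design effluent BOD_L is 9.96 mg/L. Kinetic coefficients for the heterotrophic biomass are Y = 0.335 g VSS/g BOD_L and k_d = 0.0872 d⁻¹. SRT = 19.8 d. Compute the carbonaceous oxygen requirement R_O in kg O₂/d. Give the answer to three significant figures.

Correct the yield for decay: Y_obs = Y/(1 + k_d θ_c) = 0.335 / (1 + 0.0872 × 19.8) = 0.335 / 2.727 = 0.1229.
ΔS = 1660 − 9.96 = 1650 mg/L, so the substrate removal rate is 730 × 1650/1000 = 1205 kg BOD_L/d.
Biomass synthesised: P_X = Y_obs × 1205 = 148.0 kg VSS/d.
R_O = Q·(S₀ − S) − 1.42·P_X = 1205 − 1.42 × 148.0 = 994.4 kg O₂/d.

R_O ≈ 994 kg O₂/d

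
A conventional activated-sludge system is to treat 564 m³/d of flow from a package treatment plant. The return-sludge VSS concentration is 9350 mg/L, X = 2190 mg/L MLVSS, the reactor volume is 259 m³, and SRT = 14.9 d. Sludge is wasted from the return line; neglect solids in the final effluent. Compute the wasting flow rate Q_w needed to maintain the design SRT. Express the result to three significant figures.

Q_w = (V·X)/(θ_c X_r) = 259.0 × 2190 / (14.9 × 9350) = 4.071 m³/d.

Q_w ≈ 4.07 m³/d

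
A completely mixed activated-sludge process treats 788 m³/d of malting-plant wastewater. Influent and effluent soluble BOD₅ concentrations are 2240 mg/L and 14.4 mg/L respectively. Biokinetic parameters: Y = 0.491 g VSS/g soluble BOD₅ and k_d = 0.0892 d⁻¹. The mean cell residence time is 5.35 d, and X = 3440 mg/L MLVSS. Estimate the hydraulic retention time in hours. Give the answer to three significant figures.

τ ≈ 27.6 h

From the SRT design equation V = Y Q (S₀−S) θ_c / [X (1 + k_d θ_c)] = 0.491 × 788 × (2240 − 14.4) × 5.35 / [3440 × (1 + 0.0892 × 5.35)] = 4.61×10^6 / 5082 = 906.6 m³.
Hydraulic retention time τ = V/Q = 906.6 / 788 = 1.150 d = 27.61 h.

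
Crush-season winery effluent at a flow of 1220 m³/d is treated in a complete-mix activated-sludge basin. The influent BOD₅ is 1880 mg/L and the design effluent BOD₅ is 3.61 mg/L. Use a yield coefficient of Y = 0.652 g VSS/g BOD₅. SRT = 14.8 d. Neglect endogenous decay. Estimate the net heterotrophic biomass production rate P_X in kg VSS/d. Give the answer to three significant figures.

No decay correction is needed, so Y_obs = Y = 0.652.
Substrate removed = Q·(S₀ − S) = 1220 m³/d × (1880 − 3.61) g/m³ = 2.29×10^6 g/d = 2289 kg/d.
Biomass produced: P_X = Y_obs·Q·ΔS = 0.6520 × 2289 ≈ 1493 kg VSS/d.

P_X ≈ 1490 kg VSS/d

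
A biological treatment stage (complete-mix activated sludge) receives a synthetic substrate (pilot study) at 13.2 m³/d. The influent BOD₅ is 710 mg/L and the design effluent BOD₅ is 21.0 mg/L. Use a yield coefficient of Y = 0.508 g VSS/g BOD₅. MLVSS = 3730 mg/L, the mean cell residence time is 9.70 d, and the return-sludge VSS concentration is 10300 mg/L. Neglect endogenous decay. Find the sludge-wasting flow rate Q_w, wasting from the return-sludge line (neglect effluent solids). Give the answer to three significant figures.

Q_w ≈ 0.449 m³/d

V·X = Y·Q·ΔS·θ_c gives V = 0.508 × 13.2 × (710 − 21.0) × 9.70 / 3730 = 12.01 m³.
θ_c = V·X/(Q_w·X_r) when wasting from the recycle, so Q_w = V·X/(θ_c·X_r) = 12.01 × 3730 / (9.70 × 10300) = 0.4486 m³/d.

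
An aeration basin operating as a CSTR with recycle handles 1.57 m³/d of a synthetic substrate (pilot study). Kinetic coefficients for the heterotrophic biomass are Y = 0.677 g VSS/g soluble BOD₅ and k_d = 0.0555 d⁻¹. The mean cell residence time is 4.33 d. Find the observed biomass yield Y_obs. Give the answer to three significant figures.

Y_obs ≈ 0.546 g VSS/g soluble BOD₅

Y_obs = Y / (1 + k_d θ_c) = 0.677 / (1 + 0.0555 × 4.33) = 0.677 / 1.240 = 0.5458.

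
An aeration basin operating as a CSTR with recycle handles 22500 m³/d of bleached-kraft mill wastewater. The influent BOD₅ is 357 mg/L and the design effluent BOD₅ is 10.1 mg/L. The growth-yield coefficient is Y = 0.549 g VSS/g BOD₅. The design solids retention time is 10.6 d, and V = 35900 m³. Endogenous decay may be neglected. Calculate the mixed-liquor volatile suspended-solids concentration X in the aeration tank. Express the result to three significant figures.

X ≈ 1270 mg/L

Without decay, X = Y Q (S₀−S) θ_c / V = 0.549 × 22500 × (357 − 10.1) × 10.6 / 35900 = 1265 mg/L.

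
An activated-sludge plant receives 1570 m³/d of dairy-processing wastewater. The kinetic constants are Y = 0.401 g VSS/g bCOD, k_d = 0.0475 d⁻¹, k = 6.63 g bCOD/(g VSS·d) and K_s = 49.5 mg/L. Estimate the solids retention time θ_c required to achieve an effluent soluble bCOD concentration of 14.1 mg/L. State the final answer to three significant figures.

θ_c ≈ 1.85 d

Specific growth rate at S = 14.1 mg/L: μ = YkS/(K_s+S) = 0.401·6.63·14.1/(49.5+14.1) = 0.5894 d⁻¹.
θ_c = 1/(μ − k_d) = 1/(0.5894 − 0.0475) = 1/0.5419 = 1.845 d.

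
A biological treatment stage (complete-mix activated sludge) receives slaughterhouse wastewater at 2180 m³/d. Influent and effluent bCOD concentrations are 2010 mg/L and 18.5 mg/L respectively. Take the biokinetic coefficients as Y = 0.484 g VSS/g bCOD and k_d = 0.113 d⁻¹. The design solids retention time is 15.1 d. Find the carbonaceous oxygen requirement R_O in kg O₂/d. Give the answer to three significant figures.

R_O ≈ 3240 kg O₂/d

Y_obs = Y / (1 + k_d θ_c) = 0.484 / (1 + 0.113 × 15.1) = 0.484 / 2.706 = 0.1788.
Substrate removed = Q·(S₀ − S) = 2180 m³/d × (2010 − 18.5) g/m³ = 4.34×10^6 g/d = 4341 kg/d.
P_X = Y_obs·Q·(S₀ − S) = 0.1788 × 4341 = 776.4 kg VSS/d.
R_O = Q·ΔS − 1.42 P_X = 4341 − 1103 = 3239 kg O₂/d.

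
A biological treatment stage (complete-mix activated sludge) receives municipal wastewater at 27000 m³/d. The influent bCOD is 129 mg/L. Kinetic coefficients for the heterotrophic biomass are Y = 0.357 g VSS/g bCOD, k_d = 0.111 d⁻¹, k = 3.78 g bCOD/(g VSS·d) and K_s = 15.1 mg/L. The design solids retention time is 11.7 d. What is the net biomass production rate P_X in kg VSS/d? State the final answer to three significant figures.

P_X ≈ 530 kg VSS/d

Effluent substrate depends only on kinetics and SRT: S = K_s(1 + k_d θ_c) / [θ_c(Yk − k_d) − 1] = 15.1 × (1 + 0.111 × 11.7) / [11.7 × (0.357 × 3.78 − 0.111) − 1] = 34.71 / 13.49 = 2.573 mg/L.
The observed yield is Y_obs = Y/(1 + k_d·θ_c) = 0.357 / (1 + 0.111 × 11.7) = 0.357 / 2.299 = 0.1553 g VSS per g bCOD removed.
Mass of bCOD removed per day: Q(S₀ − S) = 27000 × 126.4 g/m³ = 3414 kg/d.
P_X = Y_obs · Q(S₀ − S) = 0.1553 × 3414 = 530.2 kg VSS/d.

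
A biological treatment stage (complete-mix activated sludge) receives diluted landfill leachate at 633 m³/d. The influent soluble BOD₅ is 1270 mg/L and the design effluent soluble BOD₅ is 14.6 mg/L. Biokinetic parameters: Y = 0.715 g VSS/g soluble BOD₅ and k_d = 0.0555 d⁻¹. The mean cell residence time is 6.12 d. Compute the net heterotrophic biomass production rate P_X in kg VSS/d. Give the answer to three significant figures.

Correct the yield for decay: Y_obs = Y/(1 + k_d θ_c) = 0.715 / (1 + 0.0555 × 6.12) = 0.715 / 1.340 = 0.5337.
Q·(S₀ − S) = 633 × (1270 − 14.6) × 10⁻³ = 794.7 kg/d removed.
P_X = Y_obs · Q(S₀ − S) = 0.5337 × 794.7 = 424.1 kg VSS/d.

P_X ≈ 424 kg VSS/d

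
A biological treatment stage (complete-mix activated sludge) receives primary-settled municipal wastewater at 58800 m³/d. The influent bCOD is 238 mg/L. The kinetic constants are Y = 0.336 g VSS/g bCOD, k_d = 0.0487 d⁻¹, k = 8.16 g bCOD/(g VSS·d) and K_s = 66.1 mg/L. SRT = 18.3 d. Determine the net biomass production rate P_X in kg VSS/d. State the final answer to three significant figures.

Effluent substrate depends only on kinetics and SRT: S = K_s(1 + k_d θ_c) / [θ_c(Yk − k_d) − 1] = 66.1 × (1 + 0.0487 × 18.3) / [18.3 × (0.336 × 8.16 − 0.0487) − 1] = 125.0 / 48.28 = 2.589 mg/L.
Y_obs = Y / (1 + k_d θ_c) = 0.336 / (1 + 0.0487 × 18.3) = 0.336 / 1.891 = 0.1777.
ΔS = 238 − 2.59 = 235.4 mg/L, so the substrate removal rate is 58800 × 235.4/1000 = 13842 kg bCOD/d.
Biomass produced: P_X = Y_obs·Q·ΔS = 0.1777 × 13842 ≈ 2459 kg VSS/d.

P_X ≈ 2460 kg VSS/d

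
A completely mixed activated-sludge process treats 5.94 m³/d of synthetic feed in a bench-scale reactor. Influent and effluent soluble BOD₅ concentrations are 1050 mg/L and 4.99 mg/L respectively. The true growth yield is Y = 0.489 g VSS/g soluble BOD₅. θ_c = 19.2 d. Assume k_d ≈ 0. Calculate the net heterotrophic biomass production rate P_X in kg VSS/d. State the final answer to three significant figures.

P_X ≈ 3.04 kg VSS/d

Since k_d ≈ 0, Y_obs = Y = 0.489 g VSS/g soluble BOD₅.
Mass of soluble BOD₅ removed per day: Q(S₀ − S) = 5.94 × 1045 g/m³ = 6.207 kg/d.
Net biomass production P_X = Y_obs × Q·(S₀ − S) = 0.4890 × 6.207 = 3.035 kg VSS/d.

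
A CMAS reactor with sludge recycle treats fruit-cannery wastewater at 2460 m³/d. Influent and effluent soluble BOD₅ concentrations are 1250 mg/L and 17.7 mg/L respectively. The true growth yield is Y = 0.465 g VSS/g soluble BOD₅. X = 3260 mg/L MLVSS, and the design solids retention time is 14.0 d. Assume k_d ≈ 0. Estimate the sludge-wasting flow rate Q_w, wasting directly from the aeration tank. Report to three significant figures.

V·X = Y·Q·ΔS·θ_c gives V = 0.465 × 2460 × (1250 − 17.7) × 14.0 / 3260 = 6054 m³.
For wasting at MLVSS concentration, Q_w = V/θ_c = 6054/14.0 = 432.4 m³/d.

Q_w ≈ 432 m³/d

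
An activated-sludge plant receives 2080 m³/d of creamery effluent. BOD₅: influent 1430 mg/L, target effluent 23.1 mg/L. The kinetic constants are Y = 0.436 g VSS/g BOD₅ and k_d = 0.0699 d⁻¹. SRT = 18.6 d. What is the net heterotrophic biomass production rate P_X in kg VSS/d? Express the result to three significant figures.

P_X ≈ 555 kg VSS/d

Correct the yield for decay: Y_obs = Y/(1 + k_d θ_c) = 0.436 / (1 + 0.0699 × 18.6) = 0.436 / 2.300 = 0.1896.
Substrate removed = Q·(S₀ − S) = 2080 m³/d × (1430 − 23.1) g/m³ = 2.93×10^6 g/d = 2926 kg/d.
P_X = Y_obs · Q(S₀ − S) = 0.1896 × 2926 = 554.7 kg VSS/d.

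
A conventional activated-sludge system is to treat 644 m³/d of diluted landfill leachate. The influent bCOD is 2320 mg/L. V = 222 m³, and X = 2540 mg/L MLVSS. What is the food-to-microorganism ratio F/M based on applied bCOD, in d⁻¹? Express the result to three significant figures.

Food-to-microorganism ratio F/M = Q S₀ / (V X) = 644 × 2320 / (222.0 × 2540) = 2.650 d⁻¹.

F/M ≈ 2.65 d⁻¹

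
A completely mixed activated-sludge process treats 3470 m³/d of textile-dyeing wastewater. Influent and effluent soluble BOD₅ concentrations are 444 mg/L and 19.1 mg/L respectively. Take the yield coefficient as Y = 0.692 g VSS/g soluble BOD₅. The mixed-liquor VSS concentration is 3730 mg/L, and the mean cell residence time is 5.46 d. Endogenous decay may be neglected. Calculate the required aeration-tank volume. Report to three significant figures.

Biomass mass balance (decay neglected): V·X = Y·Q·(S₀ − S)·θ_c, so V = 0.692 × 3470 × (444 − 19.1) × 5.46 / 3730 = 1494 m³.

V ≈ 1490 m³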